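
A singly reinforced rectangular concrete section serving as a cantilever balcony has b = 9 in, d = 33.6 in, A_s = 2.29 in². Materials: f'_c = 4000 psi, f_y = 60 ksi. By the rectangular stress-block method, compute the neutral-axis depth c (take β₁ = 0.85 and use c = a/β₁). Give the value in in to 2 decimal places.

T = A_s f_y = 2.29 × 60 = 137.4 kips.
a = T/(0.85 f'_c b) = 137.4/(0.85 × 4 × 9) = 4.4902 in.
With β₁ = 0.85, c = a/β₁ = 4.4902/0.85 = 5.28 in.

c ≈ 5.28 in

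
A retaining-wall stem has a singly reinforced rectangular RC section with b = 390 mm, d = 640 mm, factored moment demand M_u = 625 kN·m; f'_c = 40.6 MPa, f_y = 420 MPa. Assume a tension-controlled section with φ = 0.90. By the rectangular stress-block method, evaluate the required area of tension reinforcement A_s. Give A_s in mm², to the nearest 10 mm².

A_s ≈ 2770 mm²

M_n = M_u/φ = 625/0.90 = 694.444 kN·m.
With M_n = 0.85 f'_c a b (d − a/2), solve the quadratic for a:
a = d − √(d² − 2M_n/(0.85 f'_c b)) = 640 − √(640² − 2 × 694.444×10⁶/(0.85 × 40.6 × 390)) = 86.46 mm.
A_s = 0.85 f'_c a b / f_y = 0.85 × 40.6 × 86.46 × 390 / 420 = 2770.6 mm².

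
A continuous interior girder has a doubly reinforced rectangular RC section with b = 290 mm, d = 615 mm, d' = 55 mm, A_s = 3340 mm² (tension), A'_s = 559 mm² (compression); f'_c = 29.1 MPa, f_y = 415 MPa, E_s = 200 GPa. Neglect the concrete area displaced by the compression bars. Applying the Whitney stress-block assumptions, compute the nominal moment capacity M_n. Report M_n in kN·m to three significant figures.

Assume both tension and compression steel yield.
Net tension couple steel: A_s − A'_s = 2781 mm².
a = (A_s − A'_s) f_y / (0.85 f'_c b) = 1154115/(0.85 × 29.1 × 290) = 160.89 mm.
c = a/β₁ = 160.89/0.842 = 191.08 mm; ε'_s = 0.003(c − d')/c = 0.0021 ≥ f_y/E_s = 0.0021, so compression steel does yield.
M_n = (A_s − A'_s) f_y (d − a/2) + A'_s f_y (d − d') = [1154115 × (615 − 80.445) + 231985 × (615 − 55)] × 10⁻⁶ = 616.94 + 129.91 = 746.85 kN·m.

M_n ≈ 747 kN·m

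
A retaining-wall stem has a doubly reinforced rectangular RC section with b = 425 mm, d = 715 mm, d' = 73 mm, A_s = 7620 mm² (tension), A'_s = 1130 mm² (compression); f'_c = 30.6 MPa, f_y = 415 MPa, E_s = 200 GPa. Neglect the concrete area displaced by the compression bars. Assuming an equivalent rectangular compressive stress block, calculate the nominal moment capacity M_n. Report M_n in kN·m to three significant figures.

Assume both tension and compression steel yield.
Net tension couple steel: A_s − A'_s = 6490 mm².
a = (A_s − A'_s) f_y / (0.85 f'_c b) = 2693350/(0.85 × 30.6 × 425) = 243.65 mm.
c = a/β₁ = 243.65/0.831 = 293.20 mm; ε'_s = 0.003(c − d')/c = 0.0023 ≥ f_y/E_s = 0.0021, so compression steel does yield.
M_n = (A_s − A'_s) f_y (d − a/2) + A'_s f_y (d − d') = [2693350 × (715 − 121.825) + 468950 × (715 − 73)] × 10⁻⁶ = 1597.63 + 301.07 = 1898.70 kN·m.

M_n ≈ 1900 kN·m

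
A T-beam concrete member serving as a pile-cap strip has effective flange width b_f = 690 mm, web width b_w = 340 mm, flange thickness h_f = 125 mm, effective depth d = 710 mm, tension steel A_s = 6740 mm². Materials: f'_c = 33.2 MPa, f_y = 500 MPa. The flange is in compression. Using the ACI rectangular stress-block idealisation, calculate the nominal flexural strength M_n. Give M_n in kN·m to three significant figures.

M_n ≈ 2080 kN·m

Tension: T = A_s f_y = 6740 × 500 = 3370000 N.
Try a within the flange: a = T/(0.85 f'_c b_f) = 3370000/(0.85 × 33.2 × 690) = 173.07 mm.
a = 173.07 > h_f = 125 mm: the block extends into the web. Split into flange-overhang and web parts.
C_f = 0.85 f'_c (b_f − b_w) h_f = 0.85 × 33.2 × (690 − 340) × 125 = 1234625 N.
Remaining web compression depth: a_w = (T − C_f)/(0.85 f'_c b_w) = (3370000 − 1234625)/(0.85 × 33.2 × 340) = 222.56 mm.
M_n = C_f(d − h_f/2) + (T − C_f)(d − a_w/2) = 1234625 × (710 − 62.5) + 2135375 × (710 − 111.28) = 799.42 + 1278.49 = 2077.91 × 10⁶ N·mm.
M_n = 2077.91 kN·m.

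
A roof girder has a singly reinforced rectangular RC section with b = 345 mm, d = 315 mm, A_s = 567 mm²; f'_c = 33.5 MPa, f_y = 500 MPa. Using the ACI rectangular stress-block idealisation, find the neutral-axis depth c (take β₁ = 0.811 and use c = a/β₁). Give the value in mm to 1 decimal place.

T = A_s f_y = 567 × 500 = 283500 N = 283.5 kN.
Setting C = 0.85 f'_c a b equal to T: a = 283500/(0.85 × 33.5 × 345) = 28.858 mm.
With β₁ = 0.811, c = a/β₁ = 28.858/0.811 = 35.6 mm.

c ≈ 35.6 mm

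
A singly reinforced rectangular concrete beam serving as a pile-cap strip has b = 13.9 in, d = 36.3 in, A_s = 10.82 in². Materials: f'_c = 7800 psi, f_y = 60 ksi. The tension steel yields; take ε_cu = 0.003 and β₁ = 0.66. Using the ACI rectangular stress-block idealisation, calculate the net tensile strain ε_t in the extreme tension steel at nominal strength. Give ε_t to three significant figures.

ε_t ≈ 0.00720

a = A_s f_y/(0.85 f'_c b) = 7.045 in.
β₁ = 0.66, so c = a/β₁ = 7.045/0.66 = 10.674 in.
From the linear strain diagram with ε_cu = 0.003: ε_t = 0.003 (d − c)/c = 0.003 × (36.3 − 10.674)/10.674 = 0.00720.
Since ε_t ≥ 0.005, the section is tension-controlled.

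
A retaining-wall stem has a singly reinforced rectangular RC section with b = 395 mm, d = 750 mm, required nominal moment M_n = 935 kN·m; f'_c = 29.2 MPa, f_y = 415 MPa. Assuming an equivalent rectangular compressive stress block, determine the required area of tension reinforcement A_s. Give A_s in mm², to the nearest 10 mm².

A_s ≈ 3310 mm²

With M_n = 0.85 f'_c a b (d − a/2), solve the quadratic for a:
a = d − √(d² − 2M_n/(0.85 f'_c b)) = 750 − √(750² − 2 × 935×10⁶/(0.85 × 29.2 × 395)) = 140.28 mm.
A_s = 0.85 f'_c a b / f_y = 0.85 × 29.2 × 140.28 × 395 / 415 = 3314.0 mm².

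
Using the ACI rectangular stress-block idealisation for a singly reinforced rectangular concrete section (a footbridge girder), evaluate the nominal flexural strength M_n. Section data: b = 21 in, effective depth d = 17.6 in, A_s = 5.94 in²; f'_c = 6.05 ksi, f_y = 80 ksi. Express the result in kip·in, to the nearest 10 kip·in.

M_n ≈ 7320 kip·in

T = A_s f_y = 5.94 × 80 = 475.2 kips.
a = T/(0.85 f'_c b) = 475.2/(0.85 × 6.05 × 21) = 4.400 in.
M_n = T(d − a/2) = 475.2 × (17.6 − 2.2) = 7318.1 kip·in.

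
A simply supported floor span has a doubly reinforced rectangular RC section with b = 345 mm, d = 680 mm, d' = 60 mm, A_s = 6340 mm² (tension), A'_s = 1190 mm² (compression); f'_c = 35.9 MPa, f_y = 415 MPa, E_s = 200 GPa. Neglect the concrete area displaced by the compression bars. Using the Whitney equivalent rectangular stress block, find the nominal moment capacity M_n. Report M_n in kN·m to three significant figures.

Assume both tension and compression steel yield.
Net tension couple steel: A_s − A'_s = 5150 mm².
a = (A_s − A'_s) f_y / (0.85 f'_c b) = 2137250/(0.85 × 35.9 × 345) = 203.01 mm.
c = a/β₁ = 203.01/0.794 = 255.68 mm; ε'_s = 0.003(c − d')/c = 0.0023 ≥ f_y/E_s = 0.0021, so compression steel does yield.
M_n = (A_s − A'_s) f_y (d − a/2) + A'_s f_y (d − d') = [2137250 × (680 − 101.505) + 493850 × (680 − 60)] × 10⁻⁶ = 1236.39 + 306.19 = 1542.58 kN·m.

M_n ≈ 1540 kN·m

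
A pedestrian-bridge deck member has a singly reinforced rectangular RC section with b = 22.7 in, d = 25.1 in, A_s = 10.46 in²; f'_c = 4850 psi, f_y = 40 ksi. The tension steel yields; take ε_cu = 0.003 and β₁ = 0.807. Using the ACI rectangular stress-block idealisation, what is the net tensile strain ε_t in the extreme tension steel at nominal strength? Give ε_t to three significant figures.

ε_t ≈ 0.0106

a = A_s f_y/(0.85 f'_c b) = 4.471 in.
β₁ = 0.807, so c = a/β₁ = 4.471/0.807 = 5.540 in.
From the linear strain diagram with ε_cu = 0.003: ε_t = 0.003 (d − c)/c = 0.003 × (25.1 − 5.540)/5.540 = 0.0106.
Since ε_t ≥ 0.005, the section is tension-controlled.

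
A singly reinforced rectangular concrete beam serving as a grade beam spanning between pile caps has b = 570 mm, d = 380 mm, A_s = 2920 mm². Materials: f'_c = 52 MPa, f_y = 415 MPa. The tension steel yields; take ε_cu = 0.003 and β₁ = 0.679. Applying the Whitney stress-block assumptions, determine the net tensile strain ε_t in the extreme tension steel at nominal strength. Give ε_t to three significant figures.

ε_t ≈ 0.0131

a = A_s f_y/(0.85 f'_c b) = 48.10 mm.
β₁ = 0.679, so c = a/β₁ = 48.10/0.679 = 70.84 mm.
From the linear strain diagram with ε_cu = 0.003: ε_t = 0.003 (d − c)/c = 0.003 × (380 − 70.84)/70.84 = 0.0131.
Since ε_t ≥ 0.005, the section is tension-controlled.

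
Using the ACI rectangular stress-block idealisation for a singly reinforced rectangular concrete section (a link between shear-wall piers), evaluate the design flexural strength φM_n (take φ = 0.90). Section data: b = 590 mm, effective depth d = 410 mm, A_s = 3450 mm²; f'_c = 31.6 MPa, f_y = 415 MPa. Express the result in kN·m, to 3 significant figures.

φM_n ≈ 470 kN·m

T = A_s f_y = 3450 × 415 = 1431750 N = 1431.75 kN.
From C = T: a = T/(0.85 f'_c b) = 1431750/(0.85 × 31.6 × 590) = 90.35 mm.
M_n = T(d − a/2) = 1431.75 kN × (410 − 45.175) mm = 522.34 kN·m.
φM_n = 0.90 × 522.34 = 470.11 kN·m.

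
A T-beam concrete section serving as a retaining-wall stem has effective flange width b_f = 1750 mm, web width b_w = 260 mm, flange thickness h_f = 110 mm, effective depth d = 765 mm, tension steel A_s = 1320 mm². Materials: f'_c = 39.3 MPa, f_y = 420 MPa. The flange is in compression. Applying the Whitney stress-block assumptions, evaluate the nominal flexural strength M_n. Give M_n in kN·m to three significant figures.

Tension: T = A_s f_y = 1320 × 420 = 554400 N.
Try a within the flange: a = T/(0.85 f'_c b_f) = 554400/(0.85 × 39.3 × 1750) = 9.48 mm.
Since a = 9.48 ≤ h_f = 110 mm, the stress block lies entirely in the flange; analyse as a rectangular beam of width b_f.
M_n = T(d − a/2) = 554400 × (765 − 4.74) = 421.49 × 10⁶ N·mm.
M_n = 421.49 kN·m.

M_n ≈ 421 kN·m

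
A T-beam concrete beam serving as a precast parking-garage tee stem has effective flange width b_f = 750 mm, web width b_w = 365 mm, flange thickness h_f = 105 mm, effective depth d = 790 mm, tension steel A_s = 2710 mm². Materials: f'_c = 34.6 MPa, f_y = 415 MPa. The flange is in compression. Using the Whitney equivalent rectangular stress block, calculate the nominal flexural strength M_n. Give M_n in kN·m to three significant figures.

Tension: T = A_s f_y = 2710 × 415 = 1124650 N.
Try a within the flange: a = T/(0.85 f'_c b_f) = 1124650/(0.85 × 34.6 × 750) = 50.99 mm.
Since a = 50.99 ≤ h_f = 105 mm, the stress block lies entirely in the flange; analyse as a rectangular beam of width b_f.
M_n = T(d − a/2) = 1124650 × (790 − 25.495) = 859.80 × 10⁶ N·mm.
M_n = 859.80 kN·m.

M_n ≈ 860 kN·m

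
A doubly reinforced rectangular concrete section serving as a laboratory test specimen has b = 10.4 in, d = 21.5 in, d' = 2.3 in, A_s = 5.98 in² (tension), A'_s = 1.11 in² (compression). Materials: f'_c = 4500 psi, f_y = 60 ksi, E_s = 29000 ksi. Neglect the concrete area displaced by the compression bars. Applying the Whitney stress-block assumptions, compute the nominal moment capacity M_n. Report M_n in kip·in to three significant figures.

Assume both steels yield.
a = (A_s − A'_s) f_y/(0.85 f'_c b) = (5.98 − 1.11) × 60/(0.85 × 4.5 × 10.4) = 7.345 in.
c = a/β₁ = 7.345/0.825 = 8.903 in; ε'_s = 0.003(c − d')/c = 0.0022 ≥ ε_y = 0.0021, so the compression steel yields.
M_n = (A_s − A'_s) f_y (d − a/2) + A'_s f_y (d − d') = 292.2 × (21.5 − 3.6725) + 66.6 × (21.5 − 2.3) = 5209.2 + 1278.7 = 6487.9 kip·in.

M_n ≈ 6490 kip·in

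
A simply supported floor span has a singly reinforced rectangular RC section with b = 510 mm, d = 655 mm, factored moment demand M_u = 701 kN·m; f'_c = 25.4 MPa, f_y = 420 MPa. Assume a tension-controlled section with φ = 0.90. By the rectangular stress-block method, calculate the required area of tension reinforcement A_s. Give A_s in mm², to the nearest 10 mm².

M_n = M_u/φ = 701/0.90 = 778.889 kN·m.
With M_n = 0.85 f'_c a b (d − a/2), solve the quadratic for a:
a = d − √(d² − 2M_n/(0.85 f'_c b)) = 655 − √(655² − 2 × 778.889×10⁶/(0.85 × 25.4 × 510)) = 118.76 mm.
A_s = 0.85 f'_c a b / f_y = 0.85 × 25.4 × 118.76 × 510 / 420 = 3113.5 mm².

A_s ≈ 3110 mm²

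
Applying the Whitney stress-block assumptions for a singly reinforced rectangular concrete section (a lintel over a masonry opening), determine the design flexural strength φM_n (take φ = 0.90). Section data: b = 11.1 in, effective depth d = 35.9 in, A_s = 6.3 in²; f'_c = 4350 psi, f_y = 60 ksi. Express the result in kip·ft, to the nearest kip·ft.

φM_n ≈ 887 kip·ft

T = A_s f_y = 6.3 × 60 = 378 kips.
a = T/(0.85 f'_c b) = 378/(0.85 × 4.35 × 11.1) = 9.210 in.
M_n = T(d − a/2) = 378 × (35.9 − 4.605) = 11829.5 kip·in = 11829.5/12 = 985.79 kip·ft.
φM_n = 0.90 × 985.79 = 887.21 kip·ft.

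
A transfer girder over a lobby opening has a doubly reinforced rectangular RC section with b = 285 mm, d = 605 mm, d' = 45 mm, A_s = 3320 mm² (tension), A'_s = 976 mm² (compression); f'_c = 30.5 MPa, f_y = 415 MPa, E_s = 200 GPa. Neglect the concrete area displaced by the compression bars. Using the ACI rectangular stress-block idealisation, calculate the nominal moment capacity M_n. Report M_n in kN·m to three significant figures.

M_n ≈ 751 kN·m

Assume both tension and compression steel yield.
Net tension couple steel: A_s − A'_s = 2344 mm².
a = (A_s − A'_s) f_y / (0.85 f'_c b) = 972760/(0.85 × 30.5 × 285) = 131.66 mm.
c = a/β₁ = 131.66/0.832 = 158.25 mm; ε'_s = 0.003(c − d')/c = 0.0021 ≥ f_y/E_s = 0.0021, so compression steel does yield.
M_n = (A_s − A'_s) f_y (d − a/2) + A'_s f_y (d − d') = [972760 × (605 − 65.83) + 405040 × (605 − 45)] × 10⁻⁶ = 524.48 + 226.82 = 751.30 kN·m.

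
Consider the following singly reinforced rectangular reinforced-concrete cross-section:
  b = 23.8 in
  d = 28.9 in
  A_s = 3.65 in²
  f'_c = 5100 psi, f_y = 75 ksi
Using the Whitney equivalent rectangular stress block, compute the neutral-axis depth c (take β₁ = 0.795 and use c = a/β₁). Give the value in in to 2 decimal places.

c ≈ 3.34 in

T = A_s f_y = 3.65 × 75 = 273.75 kips.
a = T/(0.85 f'_c b) = 273.75/(0.85 × 5.1 × 23.8) = 2.6533 in.
With β₁ = 0.795, c = a/β₁ = 2.6533/0.795 = 3.34 in.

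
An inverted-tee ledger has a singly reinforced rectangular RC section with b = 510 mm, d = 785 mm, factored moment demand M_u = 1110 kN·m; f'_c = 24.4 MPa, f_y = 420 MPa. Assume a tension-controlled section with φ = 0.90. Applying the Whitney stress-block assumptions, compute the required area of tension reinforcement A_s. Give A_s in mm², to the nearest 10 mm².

A_s ≈ 4180 mm²

M_n = M_u/φ = 1110/0.90 = 1233.33 kN·m.
With M_n = 0.85 f'_c a b (d − a/2), solve the quadratic for a:
a = d − √(d² − 2M_n/(0.85 f'_c b)) = 785 − √(785² − 2 × 1233.33×10⁶/(0.85 × 24.4 × 510)) = 166.11 mm.
A_s = 0.85 f'_c a b / f_y = 0.85 × 24.4 × 166.11 × 510 / 420 = 4183.4 mm².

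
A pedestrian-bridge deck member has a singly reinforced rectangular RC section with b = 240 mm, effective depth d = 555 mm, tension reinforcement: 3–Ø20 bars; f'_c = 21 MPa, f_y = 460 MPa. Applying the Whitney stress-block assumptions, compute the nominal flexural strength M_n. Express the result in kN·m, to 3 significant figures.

A_s = 3 × 314 = 942 mm².
T = A_s f_y = 942 × 460 = 433320 N = 433.32 kN.
From C = T: a = T/(0.85 f'_c b) = 433320/(0.85 × 21 × 240) = 101.15 mm.
M_n = T(d − a/2) = 433.32 kN × (555 − 50.575) mm = 218.58 kN·m.

M_n ≈ 219 kN·m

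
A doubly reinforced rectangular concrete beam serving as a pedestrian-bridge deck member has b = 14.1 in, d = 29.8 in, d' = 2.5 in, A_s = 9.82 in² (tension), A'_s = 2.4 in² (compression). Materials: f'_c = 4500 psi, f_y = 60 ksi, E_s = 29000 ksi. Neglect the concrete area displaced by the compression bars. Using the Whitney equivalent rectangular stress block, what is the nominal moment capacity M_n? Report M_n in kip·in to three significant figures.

Assume both steels yield.
a = (A_s − A'_s) f_y/(0.85 f'_c b) = (9.82 − 2.4) × 60/(0.85 × 4.5 × 14.1) = 8.255 in.
c = a/β₁ = 8.255/0.825 = 10.006 in; ε'_s = 0.003(c − d')/c = 0.0023 ≥ ε_y = 0.0021, so the compression steel yields.
M_n = (A_s − A'_s) f_y (d − a/2) + A'_s f_y (d − d') = 445.2 × (29.8 − 4.1275) + 144 × (29.8 − 2.5) = 11429.4 + 3931.2 = 15360.6 kip·in.

M_n ≈ 15400 kip·in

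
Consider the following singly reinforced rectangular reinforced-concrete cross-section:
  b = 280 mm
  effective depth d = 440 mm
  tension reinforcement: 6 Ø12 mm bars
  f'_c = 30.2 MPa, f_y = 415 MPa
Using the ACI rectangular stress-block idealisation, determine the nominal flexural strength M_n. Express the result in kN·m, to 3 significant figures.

A_s = 6 × 113 = 678 mm².
T = A_s f_y = 678 × 415 = 281370 N = 281.37 kN.
From C = T: a = T/(0.85 f'_c b) = 281370/(0.85 × 30.2 × 280) = 39.15 mm.
M_n = T(d − a/2) = 281.37 kN × (440 − 19.575) mm = 118.29 kN·m.

M_n ≈ 118 kN·m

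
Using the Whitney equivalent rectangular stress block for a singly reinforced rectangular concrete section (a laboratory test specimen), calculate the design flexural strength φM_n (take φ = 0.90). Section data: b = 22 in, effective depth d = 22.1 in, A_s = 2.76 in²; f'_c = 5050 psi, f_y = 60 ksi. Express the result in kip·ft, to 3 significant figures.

T = A_s f_y = 2.76 × 60 = 165.6 kips.
a = T/(0.85 f'_c b) = 165.6/(0.85 × 5.05 × 22) = 1.754 in.
M_n = T(d − a/2) = 165.6 × (22.1 − 0.877) = 3514.5 kip·in = 3514.5/12 = 292.88 kip·ft.
φM_n = 0.90 × 292.88 = 263.59 kip·ft.

φM_n ≈ 264 kip·ft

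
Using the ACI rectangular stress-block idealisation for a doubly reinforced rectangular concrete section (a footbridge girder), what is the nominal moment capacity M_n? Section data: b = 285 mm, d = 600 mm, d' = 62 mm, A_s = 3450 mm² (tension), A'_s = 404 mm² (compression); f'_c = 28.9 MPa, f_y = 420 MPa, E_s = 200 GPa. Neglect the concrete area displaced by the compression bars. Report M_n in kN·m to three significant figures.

Assume both tension and compression steel yield.
Net tension couple steel: A_s − A'_s = 3046 mm².
a = (A_s − A'_s) f_y / (0.85 f'_c b) = 1279320/(0.85 × 28.9 × 285) = 182.73 mm.
c = a/β₁ = 182.73/0.844 = 216.50 mm; ε'_s = 0.003(c − d')/c = 0.0021 ≥ f_y/E_s = 0.0021, so compression steel does yield.
M_n = (A_s − A'_s) f_y (d − a/2) + A'_s f_y (d − d') = [1279320 × (600 − 91.365) + 169680 × (600 − 62)] × 10⁻⁶ = 650.71 + 91.29 = 742.00 kN·m.

M_n ≈ 742 kN·m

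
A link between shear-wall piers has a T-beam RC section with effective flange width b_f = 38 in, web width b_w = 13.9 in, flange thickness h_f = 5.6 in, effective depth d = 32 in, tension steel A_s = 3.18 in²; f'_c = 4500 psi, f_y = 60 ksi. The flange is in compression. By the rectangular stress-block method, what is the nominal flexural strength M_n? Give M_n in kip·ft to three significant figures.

M_n ≈ 498 kip·ft

Tension: T = A_s f_y = 3.18 × 60 = 190.8 kips.
Try a within the flange: a = T/(0.85 f'_c b_f) = 190.8/(0.85 × 4.5 × 38) = 1.313 in.
Since a = 1.313 ≤ h_f = 5.6 in, the stress block lies entirely in the flange; analyse as a rectangular beam of width b_f.
M_n = T(d − a/2) = 190.8 × (32 − 0.6565) = 5980.3 kip·in.
M_n = 5980.3/12 = 498.36 kip·ft.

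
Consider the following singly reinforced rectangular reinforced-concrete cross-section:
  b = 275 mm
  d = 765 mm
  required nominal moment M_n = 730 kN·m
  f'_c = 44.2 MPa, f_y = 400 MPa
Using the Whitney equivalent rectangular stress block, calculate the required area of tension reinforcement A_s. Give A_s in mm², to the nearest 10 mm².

A_s ≈ 2550 mm²

With M_n = 0.85 f'_c a b (d − a/2), solve the quadratic for a:
a = d − √(d² − 2M_n/(0.85 f'_c b)) = 765 − √(765² − 2 × 730×10⁶/(0.85 × 44.2 × 275)) = 98.73 mm.
A_s = 0.85 f'_c a b / f_y = 0.85 × 44.2 × 98.73 × 275 / 400 = 2550.1 mm².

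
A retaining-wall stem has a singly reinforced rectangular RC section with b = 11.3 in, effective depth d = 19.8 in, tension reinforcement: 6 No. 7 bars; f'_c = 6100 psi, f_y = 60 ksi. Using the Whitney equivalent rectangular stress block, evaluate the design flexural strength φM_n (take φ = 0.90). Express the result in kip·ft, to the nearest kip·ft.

φM_n ≈ 291 kip·ft

A_s = 6 × 0.6 = 3.6 in².
T = A_s f_y = 3.6 × 60 = 216 kips.
a = T/(0.85 f'_c b) = 216/(0.85 × 6.1 × 11.3) = 3.687 in.
M_n = T(d − a/2) = 216 × (19.8 − 1.8435) = 3878.6 kip·in = 3878.6/12 = 323.22 kip·ft.
φM_n = 0.90 × 323.22 = 290.90 kip·ft.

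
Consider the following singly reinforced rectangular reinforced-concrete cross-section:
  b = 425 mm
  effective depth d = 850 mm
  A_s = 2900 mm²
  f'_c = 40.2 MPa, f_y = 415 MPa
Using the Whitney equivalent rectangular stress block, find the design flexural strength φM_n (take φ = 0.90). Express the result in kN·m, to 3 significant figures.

φM_n ≈ 876 kN·m

T = A_s f_y = 2900 × 415 = 1203500 N = 1203.5 kN.
From C = T: a = T/(0.85 f'_c b) = 1203500/(0.85 × 40.2 × 425) = 82.87 mm.
M_n = T(d − a/2) = 1203.5 kN × (850 − 41.435) mm = 973.11 kN·m.
φM_n = 0.90 × 973.11 = 875.80 kN·m.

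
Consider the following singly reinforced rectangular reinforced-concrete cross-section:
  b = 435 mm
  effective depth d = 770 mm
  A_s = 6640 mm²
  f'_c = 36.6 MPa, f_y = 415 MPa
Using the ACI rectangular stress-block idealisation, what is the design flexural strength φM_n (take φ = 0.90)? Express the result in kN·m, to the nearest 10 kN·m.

φM_n ≈ 1660 kN·m

T = A_s f_y = 6640 × 415 = 2755600 N = 2755.6 kN.
From C = T: a = T/(0.85 f'_c b) = 2755600/(0.85 × 36.6 × 435) = 203.62 mm.
M_n = T(d − a/2) = 2755.6 kN × (770 − 101.81) mm = 1841.26 kN·m.
φM_n = 0.90 × 1841.26 = 1657.13 kN·m.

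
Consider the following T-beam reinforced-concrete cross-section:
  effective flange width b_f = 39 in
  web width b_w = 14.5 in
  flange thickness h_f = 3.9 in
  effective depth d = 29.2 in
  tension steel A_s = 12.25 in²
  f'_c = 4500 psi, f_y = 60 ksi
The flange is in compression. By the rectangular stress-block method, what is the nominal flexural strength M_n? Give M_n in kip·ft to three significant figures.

M_n ≈ 1630 kip·ft

Tension: T = A_s f_y = 12.25 × 60 = 735 kips.
Try a within the flange: a = T/(0.85 f'_c b_f) = 735/(0.85 × 4.5 × 39) = 4.927 in.
a = 4.927 > h_f = 3.9 in: the block extends into the web. Split into flange-overhang and web parts.
C_f = 0.85 f'_c (b_f − b_w) h_f = 0.85 × 4.5 × (39 − 14.5) × 3.9 = 365.5 kips.
Remaining web compression depth: a_w = (T − C_f)/(0.85 f'_c b_w) = (735 − 365.5)/(0.85 × 4.5 × 14.5) = 6.662 in.
M_n = C_f(d − h_f/2) + (T − C_f)(d − a_w/2) = 365.5 × (29.2 − 1.95) + 369.5 × (29.2 − 3.331) = 9959.9 + 9558.6 = 19518.5 kip·in.
M_n = 19518.5/12 = 1626.54 kip·ft.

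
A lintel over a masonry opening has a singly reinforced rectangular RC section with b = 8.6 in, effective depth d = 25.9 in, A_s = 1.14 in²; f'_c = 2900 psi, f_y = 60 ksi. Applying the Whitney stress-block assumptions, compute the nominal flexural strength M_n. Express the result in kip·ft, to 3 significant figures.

M_n ≈ 138 kip·ft

T = A_s f_y = 1.14 × 60 = 68.4 kips.
a = T/(0.85 f'_c b) = 68.4/(0.85 × 2.9 × 8.6) = 3.227 in.
M_n = T(d − a/2) = 68.4 × (25.9 − 1.6135) = 1661.2 kip·in = 1661.2/12 = 138.43 kip·ft.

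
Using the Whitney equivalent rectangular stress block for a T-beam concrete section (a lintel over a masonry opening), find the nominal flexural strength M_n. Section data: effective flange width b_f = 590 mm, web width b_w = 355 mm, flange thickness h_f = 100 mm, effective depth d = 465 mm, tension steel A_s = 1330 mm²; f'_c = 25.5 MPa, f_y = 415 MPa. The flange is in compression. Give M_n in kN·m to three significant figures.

M_n ≈ 245 kN·m

Tension: T = A_s f_y = 1330 × 415 = 551950 N.
Try a within the flange: a = T/(0.85 f'_c b_f) = 551950/(0.85 × 25.5 × 590) = 43.16 mm.
Since a = 43.16 ≤ h_f = 100 mm, the stress block lies entirely in the flange; analyse as a rectangular beam of width b_f.
M_n = T(d − a/2) = 551950 × (465 − 21.58) = 244.75 × 10⁶ N·mm.
M_n = 244.75 kN·m.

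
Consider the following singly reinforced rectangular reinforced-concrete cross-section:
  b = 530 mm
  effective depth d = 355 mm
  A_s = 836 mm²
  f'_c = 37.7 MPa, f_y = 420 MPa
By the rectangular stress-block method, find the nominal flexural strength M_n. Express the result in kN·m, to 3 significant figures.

M_n ≈ 121 kN·m

T = A_s f_y = 836 × 420 = 351120 N = 351.12 kN.
From C = T: a = T/(0.85 f'_c b) = 351120/(0.85 × 37.7 × 530) = 20.67 mm.
M_n = T(d − a/2) = 351.12 kN × (355 − 10.335) mm = 121.02 kN·m.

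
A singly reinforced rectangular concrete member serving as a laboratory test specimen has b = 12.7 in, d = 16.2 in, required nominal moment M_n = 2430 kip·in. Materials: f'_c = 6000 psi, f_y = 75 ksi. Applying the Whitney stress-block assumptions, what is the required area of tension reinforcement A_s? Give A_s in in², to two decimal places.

From M_n = 0.85 f'_c a b (d − a/2):
a = d − √(d² − 2M_n/(0.85 f'_c b)) = 16.2 − √(16.2² − 2 × 2430/(0.85 × 6 × 12.7)) = 2.510 in.
A_s = 0.85 f'_c a b / f_y = 0.85 × 6 × 2.510 × 12.7 / 75 = 2.168 in².

A_s ≈ 2.17 in²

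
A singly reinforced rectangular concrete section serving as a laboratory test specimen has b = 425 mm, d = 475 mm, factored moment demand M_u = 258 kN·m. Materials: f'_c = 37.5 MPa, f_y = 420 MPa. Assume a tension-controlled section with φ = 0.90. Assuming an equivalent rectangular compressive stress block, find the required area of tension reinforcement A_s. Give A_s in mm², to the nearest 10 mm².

A_s ≈ 1510 mm²

M_n = M_u/φ = 258/0.90 = 286.667 kN·m.
With M_n = 0.85 f'_c a b (d − a/2), solve the quadratic for a:
a = d − √(d² − 2M_n/(0.85 f'_c b)) = 475 − √(475² − 2 × 286.667×10⁶/(0.85 × 37.5 × 425)) = 46.86 mm.
A_s = 0.85 f'_c a b / f_y = 0.85 × 37.5 × 46.86 × 425 / 420 = 1511.4 mm².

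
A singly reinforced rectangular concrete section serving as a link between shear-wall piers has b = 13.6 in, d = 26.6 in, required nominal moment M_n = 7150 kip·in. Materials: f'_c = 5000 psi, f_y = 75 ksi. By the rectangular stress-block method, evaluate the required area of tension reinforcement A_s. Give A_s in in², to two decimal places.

From M_n = 0.85 f'_c a b (d − a/2):
a = d − √(d² − 2M_n/(0.85 f'_c b)) = 26.6 − √(26.6² − 2 × 7150/(0.85 × 5 × 13.6)) = 5.149 in.
A_s = 0.85 f'_c a b / f_y = 0.85 × 5 × 5.149 × 13.6 / 75 = 3.968 in².

A_s ≈ 3.97 in²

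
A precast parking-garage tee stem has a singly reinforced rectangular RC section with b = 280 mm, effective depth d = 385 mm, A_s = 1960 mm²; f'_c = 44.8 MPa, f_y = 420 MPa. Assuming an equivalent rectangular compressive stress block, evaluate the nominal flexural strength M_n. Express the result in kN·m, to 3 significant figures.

T = A_s f_y = 1960 × 420 = 823200 N = 823.2 kN.
From C = T: a = T/(0.85 f'_c b) = 823200/(0.85 × 44.8 × 280) = 77.21 mm.
M_n = T(d − a/2) = 823.2 kN × (385 − 38.605) mm = 285.15 kN·m.

M_n ≈ 285 kN·m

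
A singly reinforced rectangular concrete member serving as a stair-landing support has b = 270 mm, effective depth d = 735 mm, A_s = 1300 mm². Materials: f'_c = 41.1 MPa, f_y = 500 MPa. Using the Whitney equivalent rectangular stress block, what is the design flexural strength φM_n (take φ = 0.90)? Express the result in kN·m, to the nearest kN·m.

T = A_s f_y = 1300 × 500 = 650000 N = 650 kN.
From C = T: a = T/(0.85 f'_c b) = 650000/(0.85 × 41.1 × 270) = 68.91 mm.
M_n = T(d − a/2) = 650 kN × (735 − 34.455) mm = 455.35 kN·m.
φM_n = 0.90 × 455.35 = 409.82 kN·m.

φM_n ≈ 410 kN·m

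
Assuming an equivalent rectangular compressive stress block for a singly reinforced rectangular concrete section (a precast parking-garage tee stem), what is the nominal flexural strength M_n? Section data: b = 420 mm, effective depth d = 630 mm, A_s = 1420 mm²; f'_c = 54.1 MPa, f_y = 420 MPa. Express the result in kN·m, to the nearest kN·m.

T = A_s f_y = 1420 × 420 = 596400 N = 596.4 kN.
From C = T: a = T/(0.85 f'_c b) = 596400/(0.85 × 54.1 × 420) = 30.88 mm.
M_n = T(d − a/2) = 596.4 kN × (630 − 15.44) mm = 366.52 kN·m.

M_n ≈ 367 kN·m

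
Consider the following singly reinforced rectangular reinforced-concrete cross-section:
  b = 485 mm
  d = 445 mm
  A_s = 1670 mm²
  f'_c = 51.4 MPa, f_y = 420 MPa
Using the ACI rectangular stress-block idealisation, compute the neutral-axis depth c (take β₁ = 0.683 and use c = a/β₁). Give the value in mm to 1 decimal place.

T = A_s f_y = 1670 × 420 = 701400 N = 701.4 kN.
Setting C = 0.85 f'_c a b equal to T: a = 701400/(0.85 × 51.4 × 485) = 33.101 mm.
With β₁ = 0.683, c = a/β₁ = 33.101/0.683 = 48.5 mm.

c ≈ 48.5 mm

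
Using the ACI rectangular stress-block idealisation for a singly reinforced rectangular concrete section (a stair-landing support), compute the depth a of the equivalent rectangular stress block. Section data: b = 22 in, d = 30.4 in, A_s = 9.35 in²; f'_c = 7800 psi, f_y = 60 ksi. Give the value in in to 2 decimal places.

a ≈ 3.85 in

T = A_s f_y = 9.35 × 60 = 561 kips.
a = T/(0.85 f'_c b) = 561/(0.85 × 7.8 × 22) = 3.85 in.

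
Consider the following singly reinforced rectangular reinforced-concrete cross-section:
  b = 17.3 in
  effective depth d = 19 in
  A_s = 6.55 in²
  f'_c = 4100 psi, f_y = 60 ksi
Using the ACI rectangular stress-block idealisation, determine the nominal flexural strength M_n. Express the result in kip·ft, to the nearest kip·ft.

M_n ≈ 516 kip·ft

T = A_s f_y = 6.55 × 60 = 393 kips.
a = T/(0.85 f'_c b) = 393/(0.85 × 4.1 × 17.3) = 6.518 in.
M_n = T(d − a/2) = 393 × (19 − 3.259) = 6186.2 kip·in = 6186.2/12 = 515.52 kip·ft.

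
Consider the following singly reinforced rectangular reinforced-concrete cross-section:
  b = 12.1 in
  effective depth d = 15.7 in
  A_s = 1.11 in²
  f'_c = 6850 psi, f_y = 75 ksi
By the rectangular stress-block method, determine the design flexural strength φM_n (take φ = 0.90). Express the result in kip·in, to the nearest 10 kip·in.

T = A_s f_y = 1.11 × 75 = 83.25 kips.
a = T/(0.85 f'_c b) = 83.25/(0.85 × 6.85 × 12.1) = 1.182 in.
M_n = T(d − a/2) = 83.25 × (15.7 − 0.591) = 1257.8 kip·in.
φM_n = 0.90 × 1257.8 = 1132.0 kip·in.

φM_n ≈ 1130 kip·in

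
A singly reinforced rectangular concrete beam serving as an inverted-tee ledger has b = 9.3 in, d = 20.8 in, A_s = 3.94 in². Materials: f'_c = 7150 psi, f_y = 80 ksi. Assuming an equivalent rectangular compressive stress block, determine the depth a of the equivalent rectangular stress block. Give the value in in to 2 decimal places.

T = A_s f_y = 3.94 × 80 = 315.2 kips.
a = T/(0.85 f'_c b) = 315.2/(0.85 × 7.15 × 9.3) = 5.58 in.

a ≈ 5.58 in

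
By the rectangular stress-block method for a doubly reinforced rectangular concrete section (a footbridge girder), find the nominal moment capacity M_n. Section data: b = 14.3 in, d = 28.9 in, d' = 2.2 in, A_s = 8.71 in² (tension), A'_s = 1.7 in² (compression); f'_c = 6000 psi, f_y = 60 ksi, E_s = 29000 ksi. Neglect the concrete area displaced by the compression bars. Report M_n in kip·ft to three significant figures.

M_n ≈ 1140 kip·ft

Assume both steels yield.
a = (A_s − A'_s) f_y/(0.85 f'_c b) = (8.71 − 1.7) × 60/(0.85 × 6 × 14.3) = 5.767 in.
c = a/β₁ = 5.767/0.75 = 7.689 in; ε'_s = 0.003(c − d')/c = 0.0021 ≥ ε_y = 0.0021, so the compression steel yields.
M_n = (A_s − A'_s) f_y (d − a/2) + A'_s f_y (d − d') = 420.6 × (28.9 − 2.8835) + 102 × (28.9 − 2.2) = 10942.5 + 2723.4 = 13665.9 kip·in = 13665.9/12 = 1138.83 kip·ft.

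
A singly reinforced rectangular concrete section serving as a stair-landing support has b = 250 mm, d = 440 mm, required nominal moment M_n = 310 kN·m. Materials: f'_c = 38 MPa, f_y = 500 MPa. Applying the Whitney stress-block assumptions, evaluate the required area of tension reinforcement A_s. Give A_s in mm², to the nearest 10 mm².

A_s ≈ 1590 mm²

With M_n = 0.85 f'_c a b (d − a/2), solve the quadratic for a:
a = d − √(d² − 2M_n/(0.85 f'_c b)) = 440 − √(440² − 2 × 310×10⁶/(0.85 × 38 × 250)) = 98.21 mm.
A_s = 0.85 f'_c a b / f_y = 0.85 × 38 × 98.21 × 250 / 500 = 1586.1 mm².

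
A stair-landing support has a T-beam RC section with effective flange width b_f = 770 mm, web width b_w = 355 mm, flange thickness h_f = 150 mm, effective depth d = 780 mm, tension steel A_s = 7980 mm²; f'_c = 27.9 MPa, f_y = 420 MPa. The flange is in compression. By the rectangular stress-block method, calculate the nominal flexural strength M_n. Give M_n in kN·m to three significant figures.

M_n ≈ 2290 kN·m

Tension: T = A_s f_y = 7980 × 420 = 3351600 N.
Try a within the flange: a = T/(0.85 f'_c b_f) = 3351600/(0.85 × 27.9 × 770) = 183.54 mm.
a = 183.54 > h_f = 150 mm: the block extends into the web. Split into flange-overhang and web parts.
C_f = 0.85 f'_c (b_f − b_w) h_f = 0.85 × 27.9 × (770 − 355) × 150 = 1476259 N.
Remaining web compression depth: a_w = (T − C_f)/(0.85 f'_c b_w) = (3351600 − 1476259)/(0.85 × 27.9 × 355) = 222.76 mm.
M_n = C_f(d − h_f/2) + (T − C_f)(d − a_w/2) = 1476259 × (780 − 75) + 1875341 × (780 − 111.38) = 1040.76 + 1253.89 = 2294.65 × 10⁶ N·mm.
M_n = 2294.65 kN·m.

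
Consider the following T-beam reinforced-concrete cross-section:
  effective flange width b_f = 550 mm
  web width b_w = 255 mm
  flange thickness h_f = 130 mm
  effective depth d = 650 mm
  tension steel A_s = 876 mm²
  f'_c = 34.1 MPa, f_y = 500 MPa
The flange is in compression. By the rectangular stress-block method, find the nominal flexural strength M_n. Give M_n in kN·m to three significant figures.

M_n ≈ 279 kN·m

Tension: T = A_s f_y = 876 × 500 = 438000 N.
Try a within the flange: a = T/(0.85 f'_c b_f) = 438000/(0.85 × 34.1 × 550) = 27.48 mm.
Since a = 27.48 ≤ h_f = 130 mm, the stress block lies entirely in the flange; analyse as a rectangular beam of width b_f.
M_n = T(d − a/2) = 438000 × (650 − 13.74) = 278.68 × 10⁶ N·mm.
M_n = 278.68 kN·m.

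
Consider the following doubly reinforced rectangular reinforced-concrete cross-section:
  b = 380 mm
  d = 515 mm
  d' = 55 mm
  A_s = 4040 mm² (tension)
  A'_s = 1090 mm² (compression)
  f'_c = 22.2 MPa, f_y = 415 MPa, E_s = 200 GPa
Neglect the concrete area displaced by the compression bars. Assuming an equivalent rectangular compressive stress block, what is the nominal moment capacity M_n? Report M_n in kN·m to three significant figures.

Assume both tension and compression steel yield.
Net tension couple steel: A_s − A'_s = 2950 mm².
a = (A_s − A'_s) f_y / (0.85 f'_c b) = 1224250/(0.85 × 22.2 × 380) = 170.73 mm.
c = a/β₁ = 170.73/0.85 = 200.86 mm; ε'_s = 0.003(c − d')/c = 0.0022 ≥ f_y/E_s = 0.0021, so compression steel does yield.
M_n = (A_s − A'_s) f_y (d − a/2) + A'_s f_y (d − d') = [1224250 × (515 − 85.365) + 452350 × (515 − 55)] × 10⁻⁶ = 525.98 + 208.08 = 734.06 kN·m.

M_n ≈ 734 kN·m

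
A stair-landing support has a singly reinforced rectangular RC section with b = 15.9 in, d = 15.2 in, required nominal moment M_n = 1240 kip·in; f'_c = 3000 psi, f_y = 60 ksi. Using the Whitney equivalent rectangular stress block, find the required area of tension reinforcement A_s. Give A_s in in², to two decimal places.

A_s ≈ 1.46 in²

From M_n = 0.85 f'_c a b (d − a/2):
a = d − √(d² − 2M_n/(0.85 f'_c b)) = 15.2 − √(15.2² − 2 × 1240/(0.85 × 3 × 15.9)) = 2.166 in.
A_s = 0.85 f'_c a b / f_y = 0.85 × 3 × 2.166 × 15.9 / 60 = 1.464 in².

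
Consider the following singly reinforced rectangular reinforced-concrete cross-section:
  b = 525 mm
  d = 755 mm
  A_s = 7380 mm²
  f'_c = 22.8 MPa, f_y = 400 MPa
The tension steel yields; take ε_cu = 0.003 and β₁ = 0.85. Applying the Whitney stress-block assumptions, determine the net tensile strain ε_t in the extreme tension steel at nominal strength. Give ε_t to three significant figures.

a = A_s f_y/(0.85 f'_c b) = 290.14 mm.
β₁ = 0.85, so c = a/β₁ = 290.14/0.85 = 341.34 mm.
From the linear strain diagram with ε_cu = 0.003: ε_t = 0.003 (d − c)/c = 0.003 × (755 − 341.34)/341.34 = 0.00364.
ε_t < 0.004 — the section is over-reinforced for flexure under ACI limits.

ε_t ≈ 0.00364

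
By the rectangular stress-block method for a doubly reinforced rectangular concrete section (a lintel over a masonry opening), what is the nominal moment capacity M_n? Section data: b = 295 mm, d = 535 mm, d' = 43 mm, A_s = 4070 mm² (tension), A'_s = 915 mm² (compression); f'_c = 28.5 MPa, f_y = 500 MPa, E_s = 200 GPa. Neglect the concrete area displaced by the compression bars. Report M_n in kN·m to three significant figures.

M_n ≈ 895 kN·m

Assume both tension and compression steel yield.
Net tension couple steel: A_s − A'_s = 3155 mm².
a = (A_s − A'_s) f_y / (0.85 f'_c b) = 1577500/(0.85 × 28.5 × 295) = 220.74 mm.
c = a/β₁ = 220.74/0.846 = 260.92 mm; ε'_s = 0.003(c − d')/c = 0.0025 ≥ f_y/E_s = 0.0025, so compression steel does yield.
M_n = (A_s − A'_s) f_y (d − a/2) + A'_s f_y (d − d') = [1577500 × (535 − 110.37) + 457500 × (535 − 43)] × 10⁻⁶ = 669.85 + 225.09 = 894.94 kN·m.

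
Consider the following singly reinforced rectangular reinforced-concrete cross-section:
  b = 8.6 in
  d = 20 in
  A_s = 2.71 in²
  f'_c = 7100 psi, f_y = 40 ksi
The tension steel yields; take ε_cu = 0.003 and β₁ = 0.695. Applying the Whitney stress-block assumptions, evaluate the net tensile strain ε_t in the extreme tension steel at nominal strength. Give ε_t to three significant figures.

a = A_s f_y/(0.85 f'_c b) = 2.089 in.
β₁ = 0.695, so c = a/β₁ = 2.089/0.695 = 3.006 in.
From the linear strain diagram with ε_cu = 0.003: ε_t = 0.003 (d − c)/c = 0.003 × (20 − 3.006)/3.006 = 0.0170.
Since ε_t ≥ 0.005, the section is tension-controlled.

ε_t ≈ 0.0170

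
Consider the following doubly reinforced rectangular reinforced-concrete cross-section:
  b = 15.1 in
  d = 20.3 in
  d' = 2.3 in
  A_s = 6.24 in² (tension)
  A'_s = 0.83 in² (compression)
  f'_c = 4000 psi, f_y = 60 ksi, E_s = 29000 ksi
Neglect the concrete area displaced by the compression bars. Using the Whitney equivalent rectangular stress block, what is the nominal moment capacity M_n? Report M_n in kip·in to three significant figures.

Assume both steels yield.
a = (A_s − A'_s) f_y/(0.85 f'_c b) = (6.24 − 0.83) × 60/(0.85 × 4 × 15.1) = 6.323 in.
c = a/β₁ = 6.323/0.85 = 7.439 in; ε'_s = 0.003(c − d')/c = 0.0021 ≥ ε_y = 0.0021, so the compression steel yields.
M_n = (A_s − A'_s) f_y (d − a/2) + A'_s f_y (d − d') = 324.6 × (20.3 − 3.1615) + 49.8 × (20.3 − 2.3) = 5563.2 + 896.4 = 6459.6 kip·in.

M_n ≈ 6460 kip·in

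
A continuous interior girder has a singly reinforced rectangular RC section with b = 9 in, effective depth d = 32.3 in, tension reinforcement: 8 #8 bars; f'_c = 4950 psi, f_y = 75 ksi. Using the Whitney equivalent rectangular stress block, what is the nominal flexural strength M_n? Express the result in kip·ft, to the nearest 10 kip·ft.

M_n ≈ 1030 kip·ft

A_s = 8 × 0.79 = 6.32 in².
T = A_s f_y = 6.32 × 75 = 474 kips.
a = T/(0.85 f'_c b) = 474/(0.85 × 4.95 × 9) = 12.517 in.
M_n = T(d − a/2) = 474 × (32.3 − 6.2585) = 12343.7 kip·in = 12343.7/12 = 1028.64 kip·ft.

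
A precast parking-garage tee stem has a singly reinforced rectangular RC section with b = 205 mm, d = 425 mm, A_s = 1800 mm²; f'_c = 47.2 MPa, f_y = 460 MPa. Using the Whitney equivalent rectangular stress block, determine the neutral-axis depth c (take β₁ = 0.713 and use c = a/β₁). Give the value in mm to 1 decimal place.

c ≈ 141.2 mm

T = A_s f_y = 1800 × 460 = 828000 N = 828 kN.
Setting C = 0.85 f'_c a b equal to T: a = 828000/(0.85 × 47.2 × 205) = 100.674 mm.
With β₁ = 0.713, c = a/β₁ = 100.674/0.713 = 141.2 mm.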